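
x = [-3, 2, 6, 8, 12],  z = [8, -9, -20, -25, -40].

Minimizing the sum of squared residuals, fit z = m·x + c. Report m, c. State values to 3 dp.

m = -3.121, c = -1.594

From the data, Σx·x = 257, Σx = 25, Σ1 = 5.
For Mᵀz: Σx·z = -842, Σz = -86.
So MᵀM·[m, c]ᵀ = Mᵀz: [[257, 25]; [25, 5]]·[m, c]ᵀ = [-842, -86]ᵀ.
Δ = 257·5 − 25² = 660.
m = ((-842)·5 − 25·(-86))/660 = -103/33; c = (257·(-86) − 25·(-842))/660 = -263/165.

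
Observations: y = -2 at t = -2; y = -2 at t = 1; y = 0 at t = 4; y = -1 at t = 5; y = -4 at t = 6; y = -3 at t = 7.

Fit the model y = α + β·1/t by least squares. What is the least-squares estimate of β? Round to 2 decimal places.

Compute the Gram sums: Σ1 = 6, Σ1/t = 529/420, Σ1/t·1/t = 247081/176400.
Moment sums: Σy = -12, Σ1/t·y = -241/105.
Normal equations: [[6, 529/420]; [529/420, 247081/176400]]·[α, β]ᵀ = [-12, -241/105]ᵀ.
Eliminating β: (247081/176400)·(row 1) − (529/420)·(row 2) gives (240529/35280)·α = (247081/176400)·(-12) − (529/420)·(-241/105) = -306877/22050, so α = -2455016/1202645.
Then β = ((-241/105) − (529/420)·(-2455016/1202645))/(247081/176400) = 47376/240529.

β = 0.20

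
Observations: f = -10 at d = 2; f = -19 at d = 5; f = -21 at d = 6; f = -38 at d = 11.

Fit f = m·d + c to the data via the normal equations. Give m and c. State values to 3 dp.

Compute the Gram sums: Σd·d = 186, Σd = 24, Σ1 = 4.
And Σd·f = -659, Σf = -88.
MᵀM·[m, c]ᵀ = Mᵀf becomes [[186, 24]; [24, 4]]·[m, c]ᵀ = [-659, -88]ᵀ.
Eliminating c: 4·(row 1) − 24·(row 2) gives 168·m = 4·(-659) − 24·(-88) = -524, so m = -131/42.
Then c = ((-88) − 24·(-131/42))/4 = -23/7.

m = -3.119, c = -3.286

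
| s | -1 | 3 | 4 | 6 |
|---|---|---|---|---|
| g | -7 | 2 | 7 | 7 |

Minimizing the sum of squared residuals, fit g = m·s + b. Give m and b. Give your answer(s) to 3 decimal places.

m = 2.154, b = -4.212

MᵀM·[m, b]ᵀ = Mᵀg reads: 62·m + 12·b = 83;  12·m + 4·b = 9.
(Σs·s = 62, Σs = 12, Σ1 = 4, Σs·g = 83, Σg = 9.)
Eliminating b: 4·(row 1) − 12·(row 2) gives 104·m = 4·83 − 12·9 = 224, so m = 28/13.
Then b = (9 − 12·(28/13))/4 = -219/52.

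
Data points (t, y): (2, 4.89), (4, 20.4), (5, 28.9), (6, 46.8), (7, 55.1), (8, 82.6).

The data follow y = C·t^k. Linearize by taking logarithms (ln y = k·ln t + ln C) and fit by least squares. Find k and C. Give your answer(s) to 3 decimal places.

k = 2.000, C = 1.227

With ln yᵢ as the transformed response and ln tᵢ as the regressor:
XᵀX = [[16.3136, 9.5060]; [9.5060, 6]], rhs = [34.5655, 20.2356]ᵀ  (here Σln t = 9.5060, Σ(ln t)² = 16.3136, Σln y = 20.2356, Σln t·ln y = 34.5655).
Δ = 16.3136·6 − (9.5060)² = 7.5177; k = (34.5655·6 − 9.5060·20.2356)/7.5177 = 1.99972, ln C = (16.3136·20.2356 − 9.5060·34.5655)/7.5177 = 0.20438, so C = exp(0.20438) = 1.22676.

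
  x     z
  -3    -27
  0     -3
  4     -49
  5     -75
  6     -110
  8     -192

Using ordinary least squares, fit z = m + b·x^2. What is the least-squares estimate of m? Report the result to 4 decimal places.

m = -1.5952

The normal equations are: 6·m + 150·b = -456;  150·m + 6354·b = -19150.
Eliminating b: 6354·(row 1) − 150·(row 2) gives 15624·m = 6354·(-456) − 150·(-19150) = -24924, so m = -67/42.
Then b = ((-19150) − 150·(-67/42))/6354 = -125/42.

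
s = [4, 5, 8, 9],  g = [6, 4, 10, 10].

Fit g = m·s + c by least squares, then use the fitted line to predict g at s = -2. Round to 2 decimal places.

ĝ = -2.00

Entries of XᵀX: Σs·s = 186, Σs = 26, Σ1 = 4.
For Xᵀg: Σs·g = 214, Σg = 30.
Eliminating c: 4·(row 1) − 26·(row 2) gives 68·m = 4·214 − 26·30 = 76, so m = 19/17.
Then c = (30 − 26·(19/17))/4 = 4/17.
At s = -2: ĝ = (19/17)·(-2) + (4/17)·(1) = -2.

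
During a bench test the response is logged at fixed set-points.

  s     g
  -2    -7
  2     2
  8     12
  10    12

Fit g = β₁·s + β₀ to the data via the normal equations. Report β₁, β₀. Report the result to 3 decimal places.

Sums needed: Σs·s = 172, Σs = 18, Σ1 = 4.
Moment sums: Σs·g = 234, Σg = 19.
Normal equations: [[172, 18]; [18, 4]]·[β₁, β₀]ᵀ = [234, 19]ᵀ.
det = 172·4 − 18² = 364.
β₁ = (234·4 − 18·19)/364 = 297/182; β₀ = (172·19 − 18·234)/364 = -236/91.

β₁ = 1.632, β₀ = -2.593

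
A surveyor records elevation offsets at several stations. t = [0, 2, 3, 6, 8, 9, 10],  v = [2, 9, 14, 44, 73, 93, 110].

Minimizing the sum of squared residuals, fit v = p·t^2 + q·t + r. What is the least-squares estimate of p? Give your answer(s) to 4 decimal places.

From the data, Σt^2·t^2 = 22050, Σt^2·t = 2492, Σt^2 = 294, Σt·t = 294, Σt = 38, Σ1 = 7.
Right-hand side: Σt^2·v = 24951, Σt·v = 2845, Σv = 345.
AᵀA·[p, q, r]ᵀ = Aᵀv becomes [[22050, 2492, 294]; [2492, 294, 38]; [294, 38, 7]]·[p, q, r]ᵀ = [24951, 2845, 345]ᵀ.
Row-reducing yields p = 162887/168658, q = 4191/3442, r = 25455/12047.

p = 0.9658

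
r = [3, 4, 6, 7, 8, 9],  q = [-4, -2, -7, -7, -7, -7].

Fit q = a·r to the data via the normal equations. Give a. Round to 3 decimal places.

a = -0.902

The normal system AᵀA·[a]ᵀ = Aᵀq is [[255]]·[a]ᵀ = [-230]ᵀ.
a = (-230)/255 = -0.901961.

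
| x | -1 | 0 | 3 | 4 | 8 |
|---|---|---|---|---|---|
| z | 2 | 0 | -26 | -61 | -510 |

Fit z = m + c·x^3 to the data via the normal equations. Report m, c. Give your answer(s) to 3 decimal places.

The normal system MᵀM·[m, c]ᵀ = Mᵀz is [[5, 602]; [602, 266970]]·[m, c]ᵀ = [-595, -265728]ᵀ.
Eliminating c: 266970·(row 1) − 602·(row 2) gives 972446·m = 266970·(-595) − 602·(-265728) = 1121106, so m = 560553/486223.
Then c = ((-265728) − 602·(560553/486223))/266970 = -485225/486223.

m = 1.153, c = -0.998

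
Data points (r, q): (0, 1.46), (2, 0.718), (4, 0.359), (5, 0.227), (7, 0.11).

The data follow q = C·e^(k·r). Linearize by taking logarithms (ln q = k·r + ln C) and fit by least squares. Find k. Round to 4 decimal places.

Taking logs, ln q = k·r + ln C, so regress ln q on r.
Σr = 18.0000, Σ(r)² = 94.0000, Σln q = -4.6674, Σr·ln q = -27.6253.
Equations: 94.0000·k + 18.0000·ln C = -27.6253;  18.0000·k + 5·ln C = -4.6674.
Δ = 94.0000·5 − (18.0000)² = 146.0000; k = (-27.6253·5 − 18.0000·-4.6674)/146.0000 = -0.37064, ln C = (94.0000·-4.6674 − 18.0000·-27.6253)/146.0000 = 0.40084.

k = -0.3706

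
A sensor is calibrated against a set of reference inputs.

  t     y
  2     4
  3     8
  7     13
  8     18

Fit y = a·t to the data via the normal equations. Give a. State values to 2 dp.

Normal-equation sums: Σt·t = 126.
For Mᵀy: Σt·y = 267.
MᵀM·[a]ᵀ = Mᵀy becomes [[126]]·[a]ᵀ = [267]ᵀ.
a = 267/126 = 2.11905.

a = 2.12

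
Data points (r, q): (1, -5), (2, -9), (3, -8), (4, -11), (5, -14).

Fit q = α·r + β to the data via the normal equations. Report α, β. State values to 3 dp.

Normal-equation sums: Σr·r = 55, Σr = 15, Σ1 = 5.
Moment sums: Σr·q = -161, Σq = -47.
So MᵀM·[α, β]ᵀ = Mᵀq: [[55, 15]; [15, 5]]·[α, β]ᵀ = [-161, -47]ᵀ.
det = 55·5 − 15² = 50.
α = ((-161)·5 − 15·(-47))/50 = -2; β = (55·(-47) − 15·(-161))/50 = -17/5.

α = -2.000, β = -3.400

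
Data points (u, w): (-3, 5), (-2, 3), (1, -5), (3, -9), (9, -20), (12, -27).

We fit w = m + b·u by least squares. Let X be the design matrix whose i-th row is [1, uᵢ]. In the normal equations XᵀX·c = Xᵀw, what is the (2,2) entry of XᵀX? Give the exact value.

Row 2 ↔ basis u, column 2 ↔ basis u, so (XᵀX)_{2,2} = Σᵢ (u)·(u) = (-3)·(-3) + (-2)·(-2) + (1)·(1) + (3)·(3) + (9)·(9) + (12)·(12) = 248.

248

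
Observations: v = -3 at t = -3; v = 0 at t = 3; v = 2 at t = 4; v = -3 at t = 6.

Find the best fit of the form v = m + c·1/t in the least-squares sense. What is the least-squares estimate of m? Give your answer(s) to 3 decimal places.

m = -1.548

The normal equations are: 4·m + (5/12)·c = -4;  (5/12)·m + (5/16)·c = 1.
(Σ1 = 4, Σ1/t = 5/12, Σ1/t·1/t = 5/16, Σv = -4, Σ1/t·v = 1.)
Δ = 4·(5/16) − (5/12)² = 155/144.
m = ((-4)·(5/16) − (5/12)·1)/(155/144) = -48/31; c = (4·1 − (5/12)·(-4))/(155/144) = 816/155.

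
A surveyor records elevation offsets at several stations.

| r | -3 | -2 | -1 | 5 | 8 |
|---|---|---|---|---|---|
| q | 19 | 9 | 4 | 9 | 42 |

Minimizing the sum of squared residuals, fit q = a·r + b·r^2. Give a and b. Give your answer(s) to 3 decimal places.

a = -3.124, b = 1.038

With design matrix A, AᵀA = [[103, 601]; [601, 4819]] and Aᵀq = [302, 3124]ᵀ.
Δ = 103·4819 − 601² = 135156.
a = (302·4819 − 601·3124)/135156 = -211093/67578; b = (103·3124 − 601·302)/135156 = 70135/67578.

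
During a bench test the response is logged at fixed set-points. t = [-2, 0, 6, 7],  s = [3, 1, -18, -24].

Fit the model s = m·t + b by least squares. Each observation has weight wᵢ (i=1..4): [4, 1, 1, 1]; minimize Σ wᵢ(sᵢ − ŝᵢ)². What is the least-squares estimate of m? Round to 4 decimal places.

m = -2.8666

Entries of AᵀWA: Σwᵢ·t·t = 101, Σwᵢ·t = 5, Σwᵢ·1 = 7.
Right-hand side: Σwᵢ·t·s = -300, Σwᵢ·s = -29.
Normal equations: [[101, 5]; [5, 7]]·[m, b]ᵀ = [-300, -29]ᵀ.
Eliminating b: 7·(row 1) − 5·(row 2) gives 682·m = 7·(-300) − 5·(-29) = -1955, so m = -1955/682.
Then b = ((-29) − 5·(-1955/682))/7 = -1429/682.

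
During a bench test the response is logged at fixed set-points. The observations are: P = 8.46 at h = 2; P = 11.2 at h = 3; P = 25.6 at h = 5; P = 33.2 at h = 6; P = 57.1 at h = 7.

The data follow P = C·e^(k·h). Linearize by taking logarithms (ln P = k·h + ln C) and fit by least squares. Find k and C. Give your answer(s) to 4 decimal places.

k = 0.3774, C = 3.7899

Taking logs, ln P = k·h + ln C, so regress ln P on h.
Σh = 23.0000, Σ(h)² = 123.0000, Σln P = 15.3412, Σh·ln P = 77.0603.
Equations: 123.0000·k + 23.0000·ln C = 77.0603;  23.0000·k + 5·ln C = 15.3412.
Solving (det = 86.0000): k = 0.37737, ln C = 1.33234, so C = exp(1.33234) = 3.78990.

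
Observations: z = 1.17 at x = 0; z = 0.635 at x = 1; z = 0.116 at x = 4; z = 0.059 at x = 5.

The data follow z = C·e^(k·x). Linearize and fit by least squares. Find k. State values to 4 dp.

k = -0.5893

Taking logs, ln z = k·x + ln C, so regress ln z on x.
AᵀA = [[42.0000, 10.0000]; [10.0000, 4]], rhs = [-23.2219, -5.2815]ᵀ  (here Σx = 10.0000, Σ(x)² = 42.0000, Σln z = -5.2815, Σx·ln z = -23.2219).
Slope k = (n·Σx·ln z − Σx·Σln z)/(n·Σ(x)² − (Σx)²) = (4·-23.2219 − 10.0000·-5.2815)/68.0000 = -0.58930; ln C = (Σln z − k·Σx)/n = 0.15287.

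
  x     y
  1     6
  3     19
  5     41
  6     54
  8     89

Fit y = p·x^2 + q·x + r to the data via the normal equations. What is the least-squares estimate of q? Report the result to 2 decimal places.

q = 2.22

Normal-equation sums: Σx^2·x^2 = 6099, Σx^2·x = 881, Σx^2 = 135, Σx·x = 135, Σx = 23, Σ1 = 5.
For Aᵀy: Σx^2·y = 8842, Σx·y = 1304, Σy = 209.
So AᵀA·[p, q, r]ᵀ = Aᵀy: [[6099, 881, 135]; [881, 135, 23]; [135, 23, 5]]·[p, q, r]ᵀ = [8842, 1304, 209]ᵀ.
Row-reducing yields p = 10837/10142, q = 22501/10142, r = 13916/5071.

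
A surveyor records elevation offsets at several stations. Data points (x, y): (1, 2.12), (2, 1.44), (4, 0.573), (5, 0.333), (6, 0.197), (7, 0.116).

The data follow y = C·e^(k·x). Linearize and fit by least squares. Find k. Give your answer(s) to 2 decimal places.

Let Y = ln y. Fitting Y = k·x + ln C by least squares:
Σx = 25.0000, Σ(x)² = 131.0000, Σln y = -4.3191, Σx·ln y = -31.0713.
Normal system: [[131.0000, 25.0000]; [25.0000, 6]]·[k, ln C]ᵀ = [-31.0713, -4.3191]ᵀ.
Slope k = (n·Σx·ln y − Σx·Σln y)/(n·Σ(x)² − (Σx)²) = (6·-31.0713 − 25.0000·-4.3191)/161.0000 = -0.48726; ln C = (Σln y − k·Σx)/n = 1.31041.

k = -0.49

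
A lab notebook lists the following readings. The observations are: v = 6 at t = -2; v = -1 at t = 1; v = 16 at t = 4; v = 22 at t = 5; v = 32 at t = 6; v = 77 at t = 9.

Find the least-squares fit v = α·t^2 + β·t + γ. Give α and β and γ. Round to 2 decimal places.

α = 1.02, β = -0.68, γ = 0.12

Setting ∂/∂α … = 0 gives: 8755·α + 1127·β + 163·γ = 8218;  1127·α + 163·β + 23·γ = 1046;  163·α + 23·β + 6·γ = 152.
(Σt^2·t^2 = 8755, Σt^2·t = 1127, Σt^2 = 163, Σt·t = 163, Σt = 23, Σ1 = 6, Σt^2·v = 8218, Σt·v = 1046, Σv = 152.)
Solving the 3×3 system (Gaussian elimination) gives α = 36649/35810, β = -24213/35810, γ = 2186/17905.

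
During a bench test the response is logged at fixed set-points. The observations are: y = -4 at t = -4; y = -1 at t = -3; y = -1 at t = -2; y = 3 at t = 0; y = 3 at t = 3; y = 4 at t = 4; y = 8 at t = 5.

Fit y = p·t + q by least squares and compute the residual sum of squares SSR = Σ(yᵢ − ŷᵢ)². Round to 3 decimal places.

Compute the Gram sums: Σt·t = 79, Σt = 3, Σ1 = 7.
And Σt·y = 86, Σy = 12.
MᵀM·[p, q]ᵀ = Mᵀy becomes [[79, 3]; [3, 7]]·[p, q]ᵀ = [86, 12]ᵀ.
Δ = 79·7 − 3² = 544.
p = (86·7 − 3·12)/544 = 283/272; q = (79·12 − 3·86)/544 = 345/272.
Residuals: -301/272, 29/34, -3/16, 471/272, -189/136, -389/272, 26/17; SSR = 1537/136.

SSR = 11.301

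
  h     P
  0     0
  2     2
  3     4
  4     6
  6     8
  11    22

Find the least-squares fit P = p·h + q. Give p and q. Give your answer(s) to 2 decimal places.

p = 2.02, q = -1.75

Compute the Gram sums: Σh·h = 186, Σh = 26, Σ1 = 6.
For MᵀP: Σh·P = 330, ΣP = 42.
So MᵀM·[p, q]ᵀ = MᵀP: [[186, 26]; [26, 6]]·[p, q]ᵀ = [330, 42]ᵀ.
det = 186·6 − 26² = 440.
p = (330·6 − 26·42)/440 = 111/55; q = (186·42 − 26·330)/440 = -96/55.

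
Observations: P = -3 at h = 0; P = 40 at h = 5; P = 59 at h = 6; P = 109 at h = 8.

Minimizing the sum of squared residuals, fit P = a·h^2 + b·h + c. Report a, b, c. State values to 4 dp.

The normal system XᵀX·[a, b, c]ᵀ = XᵀP is [[6017, 853, 125]; [853, 125, 19]; [125, 19, 4]]·[a, b, c]ᵀ = [10100, 1426, 205]ᵀ.
Row-reducing yields a = 1852/1023, b = -503/1023, c = -1019/341.

a = 1.8104, b = -0.4917, c = -2.9883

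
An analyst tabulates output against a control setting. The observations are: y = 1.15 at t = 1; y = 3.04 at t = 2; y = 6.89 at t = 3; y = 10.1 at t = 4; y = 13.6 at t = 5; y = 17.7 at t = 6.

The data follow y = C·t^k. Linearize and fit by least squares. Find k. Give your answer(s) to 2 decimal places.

With ln yᵢ as the transformed response and ln tᵢ as the regressor:
Sums: Σln t = 6.5793, Σ(ln t)² = 9.4099, Σln y = 10.9779, Σln t·ln y = 15.4464.
Normal system: [[9.4099, 6.5793]; [6.5793, 6]]·[k, ln C]ᵀ = [15.4464, 10.9779]ᵀ.
Slope k = (n·Σln t·ln y − Σln t·Σln y)/(n·Σ(ln t)² − (Σln t)²) = (6·15.4464 − 6.5793·10.9779)/13.1729 = 1.55261; ln C = (Σln y − k·Σln t)/n = 0.12714.

k = 1.55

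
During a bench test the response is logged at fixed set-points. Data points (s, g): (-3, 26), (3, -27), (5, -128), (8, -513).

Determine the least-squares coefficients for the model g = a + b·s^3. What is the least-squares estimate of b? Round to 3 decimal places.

b = -1.000

Entries of AᵀA: Σ1 = 4, Σs^3 = 637, Σs^3·s^3 = 279227.
Moment sums: Σg = -642, Σs^3·g = -280087.
Δ = 4·279227 − 637² = 711139.
a = ((-642)·279227 − 637·(-280087))/711139 = -65255/54703; b = (4·(-280087) − 637·(-642))/711139 = -711394/711139.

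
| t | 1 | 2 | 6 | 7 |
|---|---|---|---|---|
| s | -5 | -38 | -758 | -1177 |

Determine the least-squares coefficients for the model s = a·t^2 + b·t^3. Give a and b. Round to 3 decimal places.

a = -3.352, b = -2.952

Forming XᵀX = [[3714, 24616]; [24616, 164370]] and Xᵀs = [-85118, -567748]ᵀ gives XᵀX·[a, b]ᵀ = Xᵀs.
Eliminating b: 164370·(row 1) − 24616·(row 2) gives 4522724·a = 164370·(-85118) − 24616·(-567748) = -15160892, so a = -3790223/1130681.
Then b = ((-567748) − 24616·(-3790223/1130681))/164370 = -3337846/1130681.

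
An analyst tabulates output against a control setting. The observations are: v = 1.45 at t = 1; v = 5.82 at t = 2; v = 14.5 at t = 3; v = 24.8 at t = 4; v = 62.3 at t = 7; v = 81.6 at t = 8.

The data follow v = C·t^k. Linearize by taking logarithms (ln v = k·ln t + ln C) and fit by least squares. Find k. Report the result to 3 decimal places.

k = 1.931

Taking logs, ln v = k·ln t + ln C, so regress ln v on ln t.
Σln t = 7.2034, Σ(ln t)² = 11.7199, Σln v = 16.5516, Σln t·ln v = 25.8036.
Equations: 11.7199·k + 7.2034·ln C = 25.8036;  7.2034·k + 6·ln C = 16.5516.
Δ = 11.7199·6 − (7.2034)² = 18.4301; k = (25.8036·6 − 7.2034·16.5516)/18.4301 = 1.93128, ln C = (11.7199·16.5516 − 7.2034·25.8036)/18.4301 = 0.43998.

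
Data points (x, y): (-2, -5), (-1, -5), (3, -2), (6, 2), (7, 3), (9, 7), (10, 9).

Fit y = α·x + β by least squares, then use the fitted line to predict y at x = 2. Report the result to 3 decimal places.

Setting ∂/∂α … = 0 gives: 280·α + 32·β = 195;  32·α + 7·β = 9.
Determinant 280·7 − 32² = 936.
α = (195·7 − 32·9)/936 = 359/312; β = (280·9 − 32·195)/936 = -155/39.
At x = 2: ŷ = (359/312)·(2) + (-155/39)·(1) = -87/52.

ŷ = -1.673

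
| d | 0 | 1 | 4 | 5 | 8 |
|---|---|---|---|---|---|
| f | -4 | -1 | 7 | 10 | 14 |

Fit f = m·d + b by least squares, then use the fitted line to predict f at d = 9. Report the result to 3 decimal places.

f̂ = 17.704

XᵀX·[m, b]ᵀ = Xᵀf reads: 106·m + 18·b = 189;  18·m + 5·b = 26.
det = 106·5 − 18² = 206.
m = (189·5 − 18·26)/206 = 477/206; b = (106·26 − 18·189)/206 = -323/103.
At d = 9: f̂ = (477/206)·(9) + (-323/103)·(1) = 3647/206.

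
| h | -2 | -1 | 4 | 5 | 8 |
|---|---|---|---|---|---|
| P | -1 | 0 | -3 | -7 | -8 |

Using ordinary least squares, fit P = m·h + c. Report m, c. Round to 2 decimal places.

m = -0.79, c = -1.59

The normal system AᵀA·[m, c]ᵀ = AᵀP is [[110, 14]; [14, 5]]·[m, c]ᵀ = [-109, -19]ᵀ.
Determinant 110·5 − 14² = 354.
m = ((-109)·5 − 14·(-19))/354 = -93/118; c = (110·(-19) − 14·(-109))/354 = -94/59.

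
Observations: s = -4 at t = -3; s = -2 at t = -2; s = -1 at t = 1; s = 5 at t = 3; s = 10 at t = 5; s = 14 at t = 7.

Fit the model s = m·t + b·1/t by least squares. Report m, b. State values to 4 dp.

Normal-equation sums: Σt·t = 97, Σt·1/t = 6, Σ1/t·1/t = 67589/44100.
And Σt·s = 178, Σ1/t·s = 7.
Normal equations: [[97, 6]; [6, 67589/44100]]·[m, b]ᵀ = [178, 7]ᵀ.
Δ = 97·(67589/44100) − 6² = 4968533/44100.
m = (178·(67589/44100) − 6·7)/(4968533/44100) = 10178642/4968533; b = (97·7 − 6·178)/(4968533/44100) = -17154900/4968533.

m = 2.0486, b = -3.4527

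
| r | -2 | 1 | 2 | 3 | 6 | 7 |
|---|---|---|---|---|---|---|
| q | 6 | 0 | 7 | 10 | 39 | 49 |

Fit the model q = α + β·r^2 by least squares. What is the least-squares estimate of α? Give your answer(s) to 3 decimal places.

Entries of AᵀA: Σ1 = 6, Σr^2 = 103, Σr^2·r^2 = 3811.
For Aᵀq: Σq = 111, Σr^2·q = 3947.
Determinant 6·3811 − 103² = 12257.
α = (111·3811 − 103·3947)/12257 = 160/119; β = (6·3947 − 103·111)/12257 = 12249/12257.

α = 1.345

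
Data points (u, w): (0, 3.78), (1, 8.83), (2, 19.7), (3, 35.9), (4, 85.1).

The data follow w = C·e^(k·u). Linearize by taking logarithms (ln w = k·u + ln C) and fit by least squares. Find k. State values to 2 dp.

k = 0.76

Let Y = ln w. Fitting Y = k·u + ln C by least squares:
AᵀA = [[30.0000, 10.0000]; [10.0000, 5]], rhs = [36.6569, 14.5131]ᵀ  (here Σu = 10.0000, Σ(u)² = 30.0000, Σln w = 14.5131, Σu·ln w = 36.6569).
Solving (det = 50.0000): k = 0.76308, ln C = 1.37645.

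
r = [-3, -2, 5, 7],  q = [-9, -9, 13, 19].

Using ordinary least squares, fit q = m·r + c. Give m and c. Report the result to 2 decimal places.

The normal equations are: 87·m + 7·c = 243;  7·m + 4·c = 14.
Determinant 87·4 − 7² = 299.
m = (243·4 − 7·14)/299 = 38/13; c = (87·14 − 7·243)/299 = -21/13.

m = 2.92, c = -1.62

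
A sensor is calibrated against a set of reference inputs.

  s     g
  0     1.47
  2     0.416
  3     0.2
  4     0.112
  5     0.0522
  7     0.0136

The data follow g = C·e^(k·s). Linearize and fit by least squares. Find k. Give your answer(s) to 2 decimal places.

Linearized form: ln g = k·s + ln C. From the 6 transformed points,
Σs = 21.0000, Σ(s)² = 103.0000, Σln g = -11.5409, Σs·ln g = -60.1866.
Equations: 103.0000·k + 21.0000·ln C = -60.1866;  21.0000·k + 6·ln C = -11.5409.
Slope k = (n·Σs·ln g − Σs·Σln g)/(n·Σ(s)² − (Σs)²) = (6·-60.1866 − 21.0000·-11.5409)/177.0000 = -0.67097; ln C = (Σln g − k·Σs)/n = 0.42492.

k = -0.67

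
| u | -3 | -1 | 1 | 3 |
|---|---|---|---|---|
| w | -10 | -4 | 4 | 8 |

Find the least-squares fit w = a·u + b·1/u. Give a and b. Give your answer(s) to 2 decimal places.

a = 2.88, b = 1.13

Setting ∂/∂a … = 0 gives: 20·a + 4·b = 62;  4·a + (20/9)·b = 14.
(Σu·u = 20, Σu·1/u = 4, Σ1/u·1/u = 20/9, Σu·w = 62, Σ1/u·w = 14.)
det = 20·(20/9) − 4² = 256/9.
a = (62·(20/9) − 4·14)/(256/9) = 23/8; b = (20·14 − 4·62)/(256/9) = 9/8.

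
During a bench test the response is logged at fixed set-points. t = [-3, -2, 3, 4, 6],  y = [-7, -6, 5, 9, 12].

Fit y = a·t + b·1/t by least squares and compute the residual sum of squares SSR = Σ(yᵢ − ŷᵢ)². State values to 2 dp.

Normal-equation sums: Σt·t = 74, Σt·1/t = 5, Σ1/t·1/t = 9/16.
Right-hand side: Σt·y = 156, Σ1/t·y = 45/4.
MᵀM·[a, b]ᵀ = Mᵀy becomes [[74, 5]; [5, 9/16]]·[a, b]ᵀ = [156, 45/4]ᵀ.
Eliminating b: (9/16)·(row 1) − 5·(row 2) gives (133/8)·a = (9/16)·156 − 5·(45/4) = 63/2, so a = 36/19.
Then b = ((45/4) − 5·(36/19))/(9/16) = 60/19.
Residuals: -5/19, -12/19, -33/19, 12/19, 2/19; SSR = 74/19.

SSR = 3.89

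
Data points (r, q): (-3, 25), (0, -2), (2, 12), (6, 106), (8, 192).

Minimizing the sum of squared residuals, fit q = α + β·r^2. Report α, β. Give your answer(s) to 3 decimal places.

The normal equations are: 5·α + 113·β = 333;  113·α + 5489·β = 16377.
Δ = 5·5489 − 113² = 14676.
α = (333·5489 − 113·16377)/14676 = -1897/1223; β = (5·16377 − 113·333)/14676 = 3688/1223.

α = -1.551, β = 3.016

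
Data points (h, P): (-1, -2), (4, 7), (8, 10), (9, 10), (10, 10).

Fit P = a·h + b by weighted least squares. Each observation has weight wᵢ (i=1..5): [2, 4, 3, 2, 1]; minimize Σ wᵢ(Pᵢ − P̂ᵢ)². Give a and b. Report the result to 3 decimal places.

With design matrix X, XᵀWX = [[520, 66]; [66, 12]] and XᵀWP = [636, 84]ᵀ.
Determinant 520·12 − 66² = 1884.
a = (636·12 − 66·84)/1884 = 174/157; b = (520·84 − 66·636)/1884 = 142/157.

a = 1.108, b = 0.904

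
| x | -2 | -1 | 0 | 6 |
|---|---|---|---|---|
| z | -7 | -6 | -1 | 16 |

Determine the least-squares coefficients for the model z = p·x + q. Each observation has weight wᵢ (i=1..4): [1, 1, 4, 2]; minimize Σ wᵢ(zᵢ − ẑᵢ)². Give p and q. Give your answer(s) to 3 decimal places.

From the data, Σwᵢ·x·x = 77, Σwᵢ·x = 9, Σwᵢ·1 = 8.
For AᵀWz: Σwᵢ·x·z = 212, Σwᵢ·z = 15.
So AᵀWA·[p, q]ᵀ = AᵀWz: [[77, 9]; [9, 8]]·[p, q]ᵀ = [212, 15]ᵀ.
Eliminating q: 8·(row 1) − 9·(row 2) gives 535·p = 8·212 − 9·15 = 1561, so p = 1561/535.
Then q = (15 − 9·(1561/535))/8 = -753/535.

p = 2.918, q = -1.407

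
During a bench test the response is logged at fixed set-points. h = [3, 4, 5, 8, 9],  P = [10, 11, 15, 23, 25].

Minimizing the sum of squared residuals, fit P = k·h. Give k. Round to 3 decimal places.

k = 2.862

The normal system AᵀA·[k]ᵀ = AᵀP is [[195]]·[k]ᵀ = [558]ᵀ.
Hence k = 558 / 195 ≈ 2.86154.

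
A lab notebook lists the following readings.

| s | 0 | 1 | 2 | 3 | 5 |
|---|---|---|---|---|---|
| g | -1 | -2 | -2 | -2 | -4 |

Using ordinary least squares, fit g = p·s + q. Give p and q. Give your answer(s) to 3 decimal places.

Compute the Gram sums: Σs·s = 39, Σs = 11, Σ1 = 5.
Right-hand side: Σs·g = -32, Σg = -11.
Eliminating q: 5·(row 1) − 11·(row 2) gives 74·p = 5·(-32) − 11·(-11) = -39, so p = -39/74.
Then q = ((-11) − 11·(-39/74))/5 = -77/74.

p = -0.527, q = -1.041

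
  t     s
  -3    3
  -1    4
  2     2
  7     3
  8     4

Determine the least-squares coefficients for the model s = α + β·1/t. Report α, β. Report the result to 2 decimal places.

Setting ∂/∂α … = 0 gives: 5·α + (-95/168)·β = 16;  (-95/168)·α + (39433/28224)·β = -43/14.
(Σ1 = 5, Σ1/t = -95/168, Σ1/t·1/t = 39433/28224, Σs = 16, Σ1/t·s = -43/14.)
Eliminating β: (39433/28224)·(row 1) − (-95/168)·(row 2) gives (47035/7056)·α = (39433/28224)·16 − (-95/168)·(-43/14) = 145477/7056, so α = 145477/47035.
Then β = ((-43/14) − (-95/168)·(145477/47035))/(39433/28224) = -8904/9407.

α = 3.09, β = -0.95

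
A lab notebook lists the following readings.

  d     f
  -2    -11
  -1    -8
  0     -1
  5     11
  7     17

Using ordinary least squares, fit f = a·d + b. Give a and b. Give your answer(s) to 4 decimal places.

Entries of XᵀX: Σd·d = 79, Σd = 9, Σ1 = 5.
Right-hand side: Σd·f = 204, Σf = 8.
Normal equations: [[79, 9]; [9, 5]]·[a, b]ᵀ = [204, 8]ᵀ.
det = 79·5 − 9² = 314.
a = (204·5 − 9·8)/314 = 474/157; b = (79·8 − 9·204)/314 = -602/157.

a = 3.0191, b = -3.8344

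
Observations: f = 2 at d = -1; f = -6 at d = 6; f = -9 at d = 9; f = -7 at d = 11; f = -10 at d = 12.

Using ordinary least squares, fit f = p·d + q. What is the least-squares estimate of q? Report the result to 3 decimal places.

Setting ∂/∂p … = 0 gives: 383·p + 37·q = -316;  37·p + 5·q = -30.
(Σd·d = 383, Σd = 37, Σ1 = 5, Σd·f = -316, Σf = -30.)
Eliminating q: 5·(row 1) − 37·(row 2) gives 546·p = 5·(-316) − 37·(-30) = -470, so p = -235/273.
Then q = ((-30) − 37·(-235/273))/5 = 101/273.

q = 0.370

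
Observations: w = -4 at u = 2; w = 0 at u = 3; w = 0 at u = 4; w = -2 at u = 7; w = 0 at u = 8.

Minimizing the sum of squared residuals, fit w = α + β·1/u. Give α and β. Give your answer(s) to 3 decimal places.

Compute the Gram sums: Σ1 = 5, Σ1/u = 227/168, Σ1/u·1/u = 12973/28224.
Moment sums: Σw = -6, Σ1/u·w = -16/7.
So XᵀX·[α, β]ᵀ = Xᵀw: [[5, 227/168]; [227/168, 12973/28224]]·[α, β]ᵀ = [-6, -16/7]ᵀ.
Δ = 5·(12973/28224) − (227/168)² = 1667/3528.
α = ((-6)·(12973/28224) − (227/168)·(-16/7))/(1667/3528) = 4665/6668; β = (5·(-16/7) − (227/168)·(-6))/(1667/3528) = -11718/1667.

α = 0.700, β = -7.029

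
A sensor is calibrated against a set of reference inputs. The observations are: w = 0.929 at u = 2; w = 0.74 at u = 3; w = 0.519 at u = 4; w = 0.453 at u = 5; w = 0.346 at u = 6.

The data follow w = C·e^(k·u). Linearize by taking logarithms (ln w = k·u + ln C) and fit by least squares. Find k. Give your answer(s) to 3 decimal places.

k = -0.247

Let Y = ln w. Fitting Y = k·u + ln C by least squares:
Sums: Σu = 20.0000, Σ(u)² = 90.0000, Σln w = -2.8838, Σu·ln w = -14.0012.
Normal system: [[90.0000, 20.0000]; [20.0000, 5]]·[k, ln C]ᵀ = [-14.0012, -2.8838]ᵀ.
Solving (det = 50.0000): k = -0.24661, ln C = 0.40968.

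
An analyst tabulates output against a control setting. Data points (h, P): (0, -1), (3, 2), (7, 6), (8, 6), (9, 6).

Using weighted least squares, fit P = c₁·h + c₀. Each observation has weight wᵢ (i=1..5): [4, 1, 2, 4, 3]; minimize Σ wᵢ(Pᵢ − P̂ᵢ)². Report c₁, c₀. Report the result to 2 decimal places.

Normal-equation sums: Σwᵢ·h·h = 606, Σwᵢ·h = 76, Σwᵢ·1 = 14.
Right-hand side: Σwᵢ·h·P = 444, Σwᵢ·P = 52.
So MᵀWM·[c₁, c₀]ᵀ = MᵀWP: [[606, 76]; [76, 14]]·[c₁, c₀]ᵀ = [444, 52]ᵀ.
det = 606·14 − 76² = 2708.
c₁ = (444·14 − 76·52)/2708 = 566/677; c₀ = (606·52 − 76·444)/2708 = -558/677.

c₁ = 0.84, c₀ = -0.82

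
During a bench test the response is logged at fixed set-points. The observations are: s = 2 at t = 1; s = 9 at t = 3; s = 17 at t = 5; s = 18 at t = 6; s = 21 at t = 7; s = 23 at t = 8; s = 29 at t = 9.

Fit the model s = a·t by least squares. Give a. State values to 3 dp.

a = 3.072

With design matrix X, XᵀX = [[265]] and Xᵀs = [814]ᵀ.
Hence a = 814 / 265 ≈ 3.0717.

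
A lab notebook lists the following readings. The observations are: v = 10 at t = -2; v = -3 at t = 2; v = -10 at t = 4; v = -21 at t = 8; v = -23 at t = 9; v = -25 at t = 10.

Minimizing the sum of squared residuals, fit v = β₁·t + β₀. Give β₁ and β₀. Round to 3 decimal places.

β₁ = -2.931, β₀ = 3.144

The normal equations are: 269·β₁ + 31·β₀ = -691;  31·β₁ + 6·β₀ = -72.
Determinant 269·6 − 31² = 653.
β₁ = ((-691)·6 − 31·(-72))/653 = -1914/653; β₀ = (269·(-72) − 31·(-691))/653 = 2053/653.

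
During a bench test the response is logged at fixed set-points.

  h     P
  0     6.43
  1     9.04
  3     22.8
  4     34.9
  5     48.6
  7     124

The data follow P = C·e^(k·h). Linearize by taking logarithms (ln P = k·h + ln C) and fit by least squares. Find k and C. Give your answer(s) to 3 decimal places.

Let Y = ln P. Fitting Y = k·h + ln C by least squares:
XᵀX = [[100.0000, 20.0000]; [20.0000, 6]], rhs = [78.9520, 19.4458]ᵀ  (here Σh = 20.0000, Σ(h)² = 100.0000, Σln P = 19.4458, Σh·ln P = 78.9520).
Δ = 100.0000·6 − (20.0000)² = 200.0000; k = (78.9520·6 − 20.0000·19.4458)/200.0000 = 0.42398, ln C = (100.0000·19.4458 − 20.0000·78.9520)/200.0000 = 1.82770, so C = exp(1.82770) = 6.21954.

k = 0.424, C = 6.220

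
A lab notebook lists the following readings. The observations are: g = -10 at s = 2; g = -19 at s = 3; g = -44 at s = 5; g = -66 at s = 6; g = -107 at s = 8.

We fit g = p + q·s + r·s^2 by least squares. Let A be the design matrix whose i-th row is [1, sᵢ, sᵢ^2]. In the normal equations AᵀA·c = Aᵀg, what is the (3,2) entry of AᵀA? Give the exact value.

888

Row 3 ↔ basis s^2, column 2 ↔ basis s, so (AᵀA)_{3,2} = Σᵢ (s^2)·(s) = (4)·(2) + (9)·(3) + (25)·(5) + (36)·(6) + (64)·(8) = 888.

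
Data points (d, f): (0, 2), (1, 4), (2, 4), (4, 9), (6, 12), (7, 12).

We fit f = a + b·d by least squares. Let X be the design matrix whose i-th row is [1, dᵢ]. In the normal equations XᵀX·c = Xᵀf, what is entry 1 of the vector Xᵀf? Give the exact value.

43

Entry 1 ↔ basis 1, so (Xᵀf)_{1} = Σᵢ fᵢ = (1)·(2) + (1)·(4) + (1)·(4) + (1)·(9) + (1)·(12) + (1)·(12) = 43.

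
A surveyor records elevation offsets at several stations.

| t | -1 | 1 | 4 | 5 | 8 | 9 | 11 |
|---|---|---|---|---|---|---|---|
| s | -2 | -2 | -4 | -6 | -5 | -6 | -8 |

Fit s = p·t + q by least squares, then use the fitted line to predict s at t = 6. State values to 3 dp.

Entries of XᵀX: Σt·t = 309, Σt = 37, Σ1 = 7.
For Xᵀs: Σt·s = -228, Σs = -33.
Determinant 309·7 − 37² = 794.
p = ((-228)·7 − 37·(-33))/794 = -375/794; q = (309·(-33) − 37·(-228))/794 = -1761/794.
At t = 6: ŝ = (-375/794)·(6) + (-1761/794)·(1) = -4011/794.

ŝ = -5.052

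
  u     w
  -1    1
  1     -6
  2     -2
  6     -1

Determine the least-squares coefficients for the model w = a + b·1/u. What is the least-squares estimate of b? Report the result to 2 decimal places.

b = -3.15

The normal system XᵀX·[a, b]ᵀ = Xᵀw is [[4, 2/3]; [2/3, 41/18]]·[a, b]ᵀ = [-8, -49/6]ᵀ.
Eliminating b: (41/18)·(row 1) − (2/3)·(row 2) gives (26/3)·a = (41/18)·(-8) − (2/3)·(-49/6) = -115/9, so a = -115/78.
Then b = ((-49/6) − (2/3)·(-115/78))/(41/18) = -41/13.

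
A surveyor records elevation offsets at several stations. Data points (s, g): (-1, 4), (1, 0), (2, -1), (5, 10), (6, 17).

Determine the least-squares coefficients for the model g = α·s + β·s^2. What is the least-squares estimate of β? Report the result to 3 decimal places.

β = 0.838

Setting ∂/∂α … = 0 gives: 67·α + 349·β = 146;  349·α + 1939·β = 862.
Determinant 67·1939 − 349² = 8112.
α = (146·1939 − 349·862)/8112 = -1109/507; β = (67·862 − 349·146)/8112 = 425/507.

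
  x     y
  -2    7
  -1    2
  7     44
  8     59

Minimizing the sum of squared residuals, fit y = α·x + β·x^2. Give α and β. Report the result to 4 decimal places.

α = -1.2686, β = 1.0800

Forming AᵀA = [[118, 846]; [846, 6514]] and Aᵀy = [764, 5962]ᵀ gives AᵀA·[α, β]ᵀ = Aᵀy.
Determinant 118·6514 − 846² = 52936.
α = (764·6514 − 846·5962)/52936 = -16789/13234; β = (118·5962 − 846·764)/52936 = 14293/13234.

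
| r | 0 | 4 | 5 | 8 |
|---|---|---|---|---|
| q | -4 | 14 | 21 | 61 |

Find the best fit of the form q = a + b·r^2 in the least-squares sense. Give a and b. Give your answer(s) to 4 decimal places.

a = -3.4539, b = 1.0078

Normal-equation sums: Σ1 = 4, Σr^2 = 105, Σr^2·r^2 = 4977.
Moment sums: Σq = 92, Σr^2·q = 4653.
Eliminating b: 4977·(row 1) − 105·(row 2) gives 8883·a = 4977·92 − 105·4653 = -30681, so a = -487/141.
Then b = (4653 − 105·(-487/141))/4977 = 2984/2961.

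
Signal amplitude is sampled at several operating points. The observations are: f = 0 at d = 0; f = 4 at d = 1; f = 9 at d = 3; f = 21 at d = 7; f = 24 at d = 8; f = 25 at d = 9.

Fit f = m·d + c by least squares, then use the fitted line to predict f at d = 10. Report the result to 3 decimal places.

Normal-equation sums: Σd·d = 204, Σd = 28, Σ1 = 6.
Moment sums: Σd·f = 595, Σf = 83.
XᵀX·[m, c]ᵀ = Xᵀf becomes [[204, 28]; [28, 6]]·[m, c]ᵀ = [595, 83]ᵀ.
Eliminating c: 6·(row 1) − 28·(row 2) gives 440·m = 6·595 − 28·83 = 1246, so m = 623/220.
Then c = (83 − 28·(623/220))/6 = 34/55.
At d = 10: f̂ = (623/220)·(10) + (34/55)·(1) = 3183/110.

f̂ = 28.936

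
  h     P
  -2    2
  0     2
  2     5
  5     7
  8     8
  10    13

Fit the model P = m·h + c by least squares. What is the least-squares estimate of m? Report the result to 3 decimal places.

From the data, Σh·h = 197, Σh = 23, Σ1 = 6.
Right-hand side: Σh·P = 235, ΣP = 37.
Δ = 197·6 − 23² = 653.
m = (235·6 − 23·37)/653 = 559/653; c = (197·37 − 23·235)/653 = 1884/653.

m = 0.856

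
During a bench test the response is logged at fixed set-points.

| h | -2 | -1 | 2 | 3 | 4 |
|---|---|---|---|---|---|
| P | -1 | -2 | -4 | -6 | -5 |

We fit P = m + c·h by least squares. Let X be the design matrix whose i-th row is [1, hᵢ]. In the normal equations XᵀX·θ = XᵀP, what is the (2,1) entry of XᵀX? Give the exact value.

Row 2 ↔ basis h, column 1 ↔ basis 1, so (XᵀX)_{2,1} = Σᵢ h = (-2)·(1) + (-1)·(1) + (2)·(1) + (3)·(1) + (4)·(1) = 6.

6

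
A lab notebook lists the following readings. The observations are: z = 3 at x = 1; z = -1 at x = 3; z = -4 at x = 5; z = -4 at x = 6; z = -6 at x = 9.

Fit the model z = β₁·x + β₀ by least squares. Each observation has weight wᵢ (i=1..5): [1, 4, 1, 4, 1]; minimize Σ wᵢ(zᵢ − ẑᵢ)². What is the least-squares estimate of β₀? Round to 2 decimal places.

Forming MᵀWM = [[287, 51]; [51, 11]] and MᵀWz = [-179, -27]ᵀ gives MᵀWM·[β₁, β₀]ᵀ = MᵀWz.
Eliminating β₀: 11·(row 1) − 51·(row 2) gives 556·β₁ = 11·(-179) − 51·(-27) = -592, so β₁ = -148/139.
Then β₀ = ((-27) − 51·(-148/139))/11 = 345/139.

β₀ = 2.48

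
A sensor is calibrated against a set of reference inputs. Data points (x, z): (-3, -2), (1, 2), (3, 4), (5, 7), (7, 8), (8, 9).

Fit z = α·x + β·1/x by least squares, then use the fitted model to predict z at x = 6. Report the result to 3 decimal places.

Sums needed: Σx·x = 157, Σx·1/x = 6, Σ1/x·1/x = 916049/705600.
For Aᵀz: Σx·z = 183, Σ1/x·z = 2147/280.
AᵀA·[α, β]ᵀ = Aᵀz becomes [[157, 6]; [6, 916049/705600]]·[α, β]ᵀ = [183, 2147/280]ᵀ.
Eliminating β: (916049/705600)·(row 1) − 6·(row 2) gives (118418093/705600)·α = (916049/705600)·183 − 6·(2147/280) = 45058109/235200, so α = 135174327/118418093.
Then β = ((2147/280) − 6·(135174327/118418093))/(916049/705600) = 74690280/118418093.
At x = 6: ẑ = (135174327/118418093)·(6) + (74690280/118418093)·(1/6) = 823494342/118418093.

ẑ = 6.954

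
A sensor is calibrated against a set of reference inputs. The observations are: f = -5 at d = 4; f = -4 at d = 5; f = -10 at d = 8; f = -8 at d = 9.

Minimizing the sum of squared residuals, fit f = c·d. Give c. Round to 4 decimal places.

The normal system AᵀA·[c]ᵀ = Aᵀf is [[186]]·[c]ᵀ = [-192]ᵀ.
Hence c = -192 / 186 ≈ -1.03226.

c = -1.0323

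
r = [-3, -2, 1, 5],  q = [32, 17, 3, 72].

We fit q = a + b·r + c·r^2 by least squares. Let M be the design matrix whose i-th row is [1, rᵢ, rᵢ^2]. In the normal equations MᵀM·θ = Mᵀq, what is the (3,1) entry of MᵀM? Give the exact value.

Row 3 ↔ basis r^2, column 1 ↔ basis 1, so (MᵀM)_{3,1} = Σᵢ r^2 = (9)·(1) + (4)·(1) + (1)·(1) + (25)·(1) = 39.

39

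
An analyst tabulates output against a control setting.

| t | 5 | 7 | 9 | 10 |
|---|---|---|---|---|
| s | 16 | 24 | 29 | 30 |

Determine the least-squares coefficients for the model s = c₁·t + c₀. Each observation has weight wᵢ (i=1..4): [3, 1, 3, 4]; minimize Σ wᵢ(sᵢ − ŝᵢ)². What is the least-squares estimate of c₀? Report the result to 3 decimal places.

Sums needed: Σwᵢ·t·t = 767, Σwᵢ·t = 89, Σwᵢ·1 = 11.
Moment sums: Σwᵢ·t·s = 2391, Σwᵢ·s = 279.
So MᵀWM·[c₁, c₀]ᵀ = MᵀWs: [[767, 89]; [89, 11]]·[c₁, c₀]ᵀ = [2391, 279]ᵀ.
det = 767·11 − 89² = 516.
c₁ = (2391·11 − 89·279)/516 = 245/86; c₀ = (767·279 − 89·2391)/516 = 199/86.

c₀ = 2.314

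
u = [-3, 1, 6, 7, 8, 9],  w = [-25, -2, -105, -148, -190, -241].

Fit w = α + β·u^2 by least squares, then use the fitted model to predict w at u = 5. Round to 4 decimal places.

ŵ = -73.5248

The normal system MᵀM·[α, β]ᵀ = Mᵀw is [[6, 240]; [240, 14436]]·[α, β]ᵀ = [-711, -42940]ᵀ.
Eliminating β: 14436·(row 1) − 240·(row 2) gives 29016·α = 14436·(-711) − 240·(-42940) = 41604, so α = 3467/2418.
Then β = ((-42940) − 240·(3467/2418))/14436 = -3625/1209.
At u = 5: ŵ = (3467/2418)·(1) + (-3625/1209)·(25) = -59261/806.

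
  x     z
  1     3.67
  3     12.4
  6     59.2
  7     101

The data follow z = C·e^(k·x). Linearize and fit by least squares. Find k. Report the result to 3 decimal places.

k = 0.548

With ln zᵢ as the transformed response and xᵢ as the regressor:
Σx = 17.0000, Σ(x)² = 95.0000, Σln z = 12.5139, Σx·ln z = 65.6447.
Equations: 95.0000·k + 17.0000·ln C = 65.6447;  17.0000·k + 4·ln C = 12.5139.
Solving (det = 91.0000): k = 0.54771, ln C = 0.80071.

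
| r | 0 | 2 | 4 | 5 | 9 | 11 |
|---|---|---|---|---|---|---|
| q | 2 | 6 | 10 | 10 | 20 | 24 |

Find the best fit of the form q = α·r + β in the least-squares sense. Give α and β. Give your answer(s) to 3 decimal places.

From the data, Σr·r = 247, Σr = 31, Σ1 = 6.
For Xᵀq: Σr·q = 546, Σq = 72.
Normal equations: [[247, 31]; [31, 6]]·[α, β]ᵀ = [546, 72]ᵀ.
det = 247·6 − 31² = 521.
α = (546·6 − 31·72)/521 = 1044/521; β = (247·72 − 31·546)/521 = 858/521.

α = 2.004, β = 1.647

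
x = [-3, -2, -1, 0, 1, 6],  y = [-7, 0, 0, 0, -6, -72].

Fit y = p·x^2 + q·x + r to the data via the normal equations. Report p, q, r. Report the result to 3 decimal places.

The normal system MᵀM·[p, q, r]ᵀ = Mᵀy is [[1395, 181, 51]; [181, 51, 1]; [51, 1, 6]]·[p, q, r]ᵀ = [-2661, -417, -85]ᵀ.
Row-reducing yields p = -17431/11472, q = -52933/19120, r = -11329/14340.

p = -1.519, q = -2.768, r = -0.790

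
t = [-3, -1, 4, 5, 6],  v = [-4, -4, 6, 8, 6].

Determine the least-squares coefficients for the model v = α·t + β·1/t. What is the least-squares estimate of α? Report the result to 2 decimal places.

α = 1.17

Forming XᵀX = [[87, 5]; [5, 4469/3600]] and Xᵀv = [116, 283/30]ᵀ gives XᵀX·[α, β]ᵀ = Xᵀv.
det = 87·(4469/3600) − 5² = 99601/1200.
α = (116·(4469/3600) − 5·(283/30))/(99601/1200) = 348604/298803; β = (87·(283/30) − 5·116)/(99601/1200) = 288840/99601.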